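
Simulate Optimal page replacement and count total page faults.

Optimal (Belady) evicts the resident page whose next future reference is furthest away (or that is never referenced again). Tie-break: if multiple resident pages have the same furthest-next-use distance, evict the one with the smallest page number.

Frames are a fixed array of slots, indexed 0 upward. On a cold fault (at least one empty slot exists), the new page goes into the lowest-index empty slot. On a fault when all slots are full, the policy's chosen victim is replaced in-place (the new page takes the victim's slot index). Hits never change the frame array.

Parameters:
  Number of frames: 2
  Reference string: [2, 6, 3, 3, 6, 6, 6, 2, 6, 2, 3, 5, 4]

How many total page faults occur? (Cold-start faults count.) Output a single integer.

Answer: 7

Derivation:
Step 0: ref 2 → FAULT, frames=[2,-]
Step 1: ref 6 → FAULT, frames=[2,6]
Step 2: ref 3 → FAULT (evict 2), frames=[3,6]
Step 3: ref 3 → HIT, frames=[3,6]
Step 4: ref 6 → HIT, frames=[3,6]
Step 5: ref 6 → HIT, frames=[3,6]
Step 6: ref 6 → HIT, frames=[3,6]
Step 7: ref 2 → FAULT (evict 3), frames=[2,6]
Step 8: ref 6 → HIT, frames=[2,6]
Step 9: ref 2 → HIT, frames=[2,6]
Step 10: ref 3 → FAULT (evict 2), frames=[3,6]
Step 11: ref 5 → FAULT (evict 3), frames=[5,6]
Step 12: ref 4 → FAULT (evict 5), frames=[4,6]
Total faults: 7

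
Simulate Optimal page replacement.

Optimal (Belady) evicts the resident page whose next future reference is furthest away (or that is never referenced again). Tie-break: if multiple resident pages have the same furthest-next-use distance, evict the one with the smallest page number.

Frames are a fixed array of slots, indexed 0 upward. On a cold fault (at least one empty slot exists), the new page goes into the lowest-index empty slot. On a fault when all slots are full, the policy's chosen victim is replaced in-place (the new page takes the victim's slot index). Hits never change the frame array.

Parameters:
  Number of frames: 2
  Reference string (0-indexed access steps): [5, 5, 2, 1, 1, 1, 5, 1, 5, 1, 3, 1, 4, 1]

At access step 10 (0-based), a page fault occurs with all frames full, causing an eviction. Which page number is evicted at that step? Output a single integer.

Answer: 5

Derivation:
Step 0: ref 5 -> FAULT, frames=[5,-]
Step 1: ref 5 -> HIT, frames=[5,-]
Step 2: ref 2 -> FAULT, frames=[5,2]
Step 3: ref 1 -> FAULT, evict 2, frames=[5,1]
Step 4: ref 1 -> HIT, frames=[5,1]
Step 5: ref 1 -> HIT, frames=[5,1]
Step 6: ref 5 -> HIT, frames=[5,1]
Step 7: ref 1 -> HIT, frames=[5,1]
Step 8: ref 5 -> HIT, frames=[5,1]
Step 9: ref 1 -> HIT, frames=[5,1]
Step 10: ref 3 -> FAULT, evict 5, frames=[3,1]
At step 10: evicted page 5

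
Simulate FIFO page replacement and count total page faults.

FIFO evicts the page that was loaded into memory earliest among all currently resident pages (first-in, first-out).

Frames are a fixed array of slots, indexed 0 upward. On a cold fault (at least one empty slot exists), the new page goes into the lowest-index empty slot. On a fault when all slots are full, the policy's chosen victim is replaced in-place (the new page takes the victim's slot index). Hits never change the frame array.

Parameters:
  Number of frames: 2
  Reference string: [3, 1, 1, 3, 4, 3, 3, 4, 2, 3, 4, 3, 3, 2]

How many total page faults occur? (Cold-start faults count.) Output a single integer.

Step 0: ref 3 → FAULT, frames=[3,-]
Step 1: ref 1 → FAULT, frames=[3,1]
Step 2: ref 1 → HIT, frames=[3,1]
Step 3: ref 3 → HIT, frames=[3,1]
Step 4: ref 4 → FAULT (evict 3), frames=[4,1]
Step 5: ref 3 → FAULT (evict 1), frames=[4,3]
Step 6: ref 3 → HIT, frames=[4,3]
Step 7: ref 4 → HIT, frames=[4,3]
Step 8: ref 2 → FAULT (evict 4), frames=[2,3]
Step 9: ref 3 → HIT, frames=[2,3]
Step 10: ref 4 → FAULT (evict 3), frames=[2,4]
Step 11: ref 3 → FAULT (evict 2), frames=[3,4]
Step 12: ref 3 → HIT, frames=[3,4]
Step 13: ref 2 → FAULT (evict 4), frames=[3,2]
Total faults: 8

Answer: 8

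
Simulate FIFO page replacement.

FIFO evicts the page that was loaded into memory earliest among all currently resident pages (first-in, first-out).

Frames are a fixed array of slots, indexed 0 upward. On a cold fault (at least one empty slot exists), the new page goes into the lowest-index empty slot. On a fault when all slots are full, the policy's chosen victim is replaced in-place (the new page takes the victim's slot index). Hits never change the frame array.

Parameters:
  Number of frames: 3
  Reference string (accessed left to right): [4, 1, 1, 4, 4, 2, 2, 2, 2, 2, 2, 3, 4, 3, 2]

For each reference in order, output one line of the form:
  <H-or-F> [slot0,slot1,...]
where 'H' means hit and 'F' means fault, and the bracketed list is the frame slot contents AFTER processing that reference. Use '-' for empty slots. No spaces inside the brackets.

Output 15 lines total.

F [4,-,-]
F [4,1,-]
H [4,1,-]
H [4,1,-]
H [4,1,-]
F [4,1,2]
H [4,1,2]
H [4,1,2]
H [4,1,2]
H [4,1,2]
H [4,1,2]
F [3,1,2]
F [3,4,2]
H [3,4,2]
H [3,4,2]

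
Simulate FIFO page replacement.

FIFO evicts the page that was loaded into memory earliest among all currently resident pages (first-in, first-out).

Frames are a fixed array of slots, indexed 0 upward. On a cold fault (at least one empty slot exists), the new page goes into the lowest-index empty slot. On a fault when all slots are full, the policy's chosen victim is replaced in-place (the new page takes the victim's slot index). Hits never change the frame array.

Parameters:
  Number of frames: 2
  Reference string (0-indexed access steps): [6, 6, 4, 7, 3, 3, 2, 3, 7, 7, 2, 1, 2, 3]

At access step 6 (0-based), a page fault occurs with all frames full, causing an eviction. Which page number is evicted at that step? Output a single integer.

Answer: 7

Derivation:
Step 0: ref 6 -> FAULT, frames=[6,-]
Step 1: ref 6 -> HIT, frames=[6,-]
Step 2: ref 4 -> FAULT, frames=[6,4]
Step 3: ref 7 -> FAULT, evict 6, frames=[7,4]
Step 4: ref 3 -> FAULT, evict 4, frames=[7,3]
Step 5: ref 3 -> HIT, frames=[7,3]
Step 6: ref 2 -> FAULT, evict 7, frames=[2,3]
At step 6: evicted page 7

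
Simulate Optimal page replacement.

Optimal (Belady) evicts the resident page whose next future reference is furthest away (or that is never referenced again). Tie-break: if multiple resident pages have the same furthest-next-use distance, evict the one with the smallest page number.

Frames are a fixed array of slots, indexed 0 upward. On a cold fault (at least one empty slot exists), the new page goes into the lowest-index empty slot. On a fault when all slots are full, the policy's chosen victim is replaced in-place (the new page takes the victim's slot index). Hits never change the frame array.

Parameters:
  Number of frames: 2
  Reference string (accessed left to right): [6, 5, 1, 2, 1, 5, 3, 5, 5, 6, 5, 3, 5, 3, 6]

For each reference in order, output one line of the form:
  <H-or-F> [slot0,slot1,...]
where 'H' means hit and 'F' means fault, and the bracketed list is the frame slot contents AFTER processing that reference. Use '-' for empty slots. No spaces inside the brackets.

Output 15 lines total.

F [6,-]
F [6,5]
F [1,5]
F [1,2]
H [1,2]
F [5,2]
F [5,3]
H [5,3]
H [5,3]
F [5,6]
H [5,6]
F [5,3]
H [5,3]
H [5,3]
F [5,6]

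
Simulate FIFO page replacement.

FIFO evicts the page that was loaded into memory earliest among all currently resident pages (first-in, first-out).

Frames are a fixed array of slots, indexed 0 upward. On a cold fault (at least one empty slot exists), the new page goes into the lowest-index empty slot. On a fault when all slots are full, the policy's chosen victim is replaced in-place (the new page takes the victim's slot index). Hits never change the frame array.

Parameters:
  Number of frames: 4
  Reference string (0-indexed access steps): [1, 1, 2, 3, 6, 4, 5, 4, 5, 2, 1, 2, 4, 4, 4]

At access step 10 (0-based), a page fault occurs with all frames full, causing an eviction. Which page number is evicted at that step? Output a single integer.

Answer: 6

Derivation:
Step 0: ref 1 -> FAULT, frames=[1,-,-,-]
Step 1: ref 1 -> HIT, frames=[1,-,-,-]
Step 2: ref 2 -> FAULT, frames=[1,2,-,-]
Step 3: ref 3 -> FAULT, frames=[1,2,3,-]
Step 4: ref 6 -> FAULT, frames=[1,2,3,6]
Step 5: ref 4 -> FAULT, evict 1, frames=[4,2,3,6]
Step 6: ref 5 -> FAULT, evict 2, frames=[4,5,3,6]
Step 7: ref 4 -> HIT, frames=[4,5,3,6]
Step 8: ref 5 -> HIT, frames=[4,5,3,6]
Step 9: ref 2 -> FAULT, evict 3, frames=[4,5,2,6]
Step 10: ref 1 -> FAULT, evict 6, frames=[4,5,2,1]
At step 10: evicted page 6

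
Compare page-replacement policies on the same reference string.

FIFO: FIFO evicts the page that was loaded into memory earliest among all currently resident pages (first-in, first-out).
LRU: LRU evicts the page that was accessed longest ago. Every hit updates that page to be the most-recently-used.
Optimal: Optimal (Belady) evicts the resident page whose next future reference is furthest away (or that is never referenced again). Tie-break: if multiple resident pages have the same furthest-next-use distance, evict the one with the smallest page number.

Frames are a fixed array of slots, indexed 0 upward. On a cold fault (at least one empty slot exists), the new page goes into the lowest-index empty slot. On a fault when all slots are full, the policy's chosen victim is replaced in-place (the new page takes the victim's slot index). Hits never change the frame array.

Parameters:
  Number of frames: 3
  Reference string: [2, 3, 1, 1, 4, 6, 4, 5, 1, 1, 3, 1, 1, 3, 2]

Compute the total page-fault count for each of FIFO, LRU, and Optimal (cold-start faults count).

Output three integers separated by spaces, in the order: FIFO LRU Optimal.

Answer: 9 9 8

Derivation:
--- FIFO ---
  step 0: ref 2 -> FAULT, frames=[2,-,-] (faults so far: 1)
  step 1: ref 3 -> FAULT, frames=[2,3,-] (faults so far: 2)
  step 2: ref 1 -> FAULT, frames=[2,3,1] (faults so far: 3)
  step 3: ref 1 -> HIT, frames=[2,3,1] (faults so far: 3)
  step 4: ref 4 -> FAULT, evict 2, frames=[4,3,1] (faults so far: 4)
  step 5: ref 6 -> FAULT, evict 3, frames=[4,6,1] (faults so far: 5)
  step 6: ref 4 -> HIT, frames=[4,6,1] (faults so far: 5)
  step 7: ref 5 -> FAULT, evict 1, frames=[4,6,5] (faults so far: 6)
  step 8: ref 1 -> FAULT, evict 4, frames=[1,6,5] (faults so far: 7)
  step 9: ref 1 -> HIT, frames=[1,6,5] (faults so far: 7)
  step 10: ref 3 -> FAULT, evict 6, frames=[1,3,5] (faults so far: 8)
  step 11: ref 1 -> HIT, frames=[1,3,5] (faults so far: 8)
  step 12: ref 1 -> HIT, frames=[1,3,5] (faults so far: 8)
  step 13: ref 3 -> HIT, frames=[1,3,5] (faults so far: 8)
  step 14: ref 2 -> FAULT, evict 5, frames=[1,3,2] (faults so far: 9)
  FIFO total faults: 9
--- LRU ---
  step 0: ref 2 -> FAULT, frames=[2,-,-] (faults so far: 1)
  step 1: ref 3 -> FAULT, frames=[2,3,-] (faults so far: 2)
  step 2: ref 1 -> FAULT, frames=[2,3,1] (faults so far: 3)
  step 3: ref 1 -> HIT, frames=[2,3,1] (faults so far: 3)
  step 4: ref 4 -> FAULT, evict 2, frames=[4,3,1] (faults so far: 4)
  step 5: ref 6 -> FAULT, evict 3, frames=[4,6,1] (faults so far: 5)
  step 6: ref 4 -> HIT, frames=[4,6,1] (faults so far: 5)
  step 7: ref 5 -> FAULT, evict 1, frames=[4,6,5] (faults so far: 6)
  step 8: ref 1 -> FAULT, evict 6, frames=[4,1,5] (faults so far: 7)
  step 9: ref 1 -> HIT, frames=[4,1,5] (faults so far: 7)
  step 10: ref 3 -> FAULT, evict 4, frames=[3,1,5] (faults so far: 8)
  step 11: ref 1 -> HIT, frames=[3,1,5] (faults so far: 8)
  step 12: ref 1 -> HIT, frames=[3,1,5] (faults so far: 8)
  step 13: ref 3 -> HIT, frames=[3,1,5] (faults so far: 8)
  step 14: ref 2 -> FAULT, evict 5, frames=[3,1,2] (faults so far: 9)
  LRU total faults: 9
--- Optimal ---
  step 0: ref 2 -> FAULT, frames=[2,-,-] (faults so far: 1)
  step 1: ref 3 -> FAULT, frames=[2,3,-] (faults so far: 2)
  step 2: ref 1 -> FAULT, frames=[2,3,1] (faults so far: 3)
  step 3: ref 1 -> HIT, frames=[2,3,1] (faults so far: 3)
  step 4: ref 4 -> FAULT, evict 2, frames=[4,3,1] (faults so far: 4)
  step 5: ref 6 -> FAULT, evict 3, frames=[4,6,1] (faults so far: 5)
  step 6: ref 4 -> HIT, frames=[4,6,1] (faults so far: 5)
  step 7: ref 5 -> FAULT, evict 4, frames=[5,6,1] (faults so far: 6)
  step 8: ref 1 -> HIT, frames=[5,6,1] (faults so far: 6)
  step 9: ref 1 -> HIT, frames=[5,6,1] (faults so far: 6)
  step 10: ref 3 -> FAULT, evict 5, frames=[3,6,1] (faults so far: 7)
  step 11: ref 1 -> HIT, frames=[3,6,1] (faults so far: 7)
  step 12: ref 1 -> HIT, frames=[3,6,1] (faults so far: 7)
  step 13: ref 3 -> HIT, frames=[3,6,1] (faults so far: 7)
  step 14: ref 2 -> FAULT, evict 1, frames=[3,6,2] (faults so far: 8)
  Optimal total faults: 8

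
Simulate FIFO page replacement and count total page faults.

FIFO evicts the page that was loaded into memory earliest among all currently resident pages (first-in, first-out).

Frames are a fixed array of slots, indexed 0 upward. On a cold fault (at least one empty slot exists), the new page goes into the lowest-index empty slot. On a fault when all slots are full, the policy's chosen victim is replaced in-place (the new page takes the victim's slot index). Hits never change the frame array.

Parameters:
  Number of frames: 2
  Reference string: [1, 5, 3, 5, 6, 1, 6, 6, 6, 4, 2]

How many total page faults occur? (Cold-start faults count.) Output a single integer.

Step 0: ref 1 → FAULT, frames=[1,-]
Step 1: ref 5 → FAULT, frames=[1,5]
Step 2: ref 3 → FAULT (evict 1), frames=[3,5]
Step 3: ref 5 → HIT, frames=[3,5]
Step 4: ref 6 → FAULT (evict 5), frames=[3,6]
Step 5: ref 1 → FAULT (evict 3), frames=[1,6]
Step 6: ref 6 → HIT, frames=[1,6]
Step 7: ref 6 → HIT, frames=[1,6]
Step 8: ref 6 → HIT, frames=[1,6]
Step 9: ref 4 → FAULT (evict 6), frames=[1,4]
Step 10: ref 2 → FAULT (evict 1), frames=[2,4]
Total faults: 7

Answer: 7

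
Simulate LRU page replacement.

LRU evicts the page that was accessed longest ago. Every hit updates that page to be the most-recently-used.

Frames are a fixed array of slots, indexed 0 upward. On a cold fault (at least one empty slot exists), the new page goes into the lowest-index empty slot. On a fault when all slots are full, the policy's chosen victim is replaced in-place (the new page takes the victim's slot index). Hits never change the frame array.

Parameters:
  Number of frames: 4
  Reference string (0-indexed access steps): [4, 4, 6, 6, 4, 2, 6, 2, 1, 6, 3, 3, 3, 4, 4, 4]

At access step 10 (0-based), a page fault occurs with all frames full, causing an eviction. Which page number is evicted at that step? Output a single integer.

Answer: 4

Derivation:
Step 0: ref 4 -> FAULT, frames=[4,-,-,-]
Step 1: ref 4 -> HIT, frames=[4,-,-,-]
Step 2: ref 6 -> FAULT, frames=[4,6,-,-]
Step 3: ref 6 -> HIT, frames=[4,6,-,-]
Step 4: ref 4 -> HIT, frames=[4,6,-,-]
Step 5: ref 2 -> FAULT, frames=[4,6,2,-]
Step 6: ref 6 -> HIT, frames=[4,6,2,-]
Step 7: ref 2 -> HIT, frames=[4,6,2,-]
Step 8: ref 1 -> FAULT, frames=[4,6,2,1]
Step 9: ref 6 -> HIT, frames=[4,6,2,1]
Step 10: ref 3 -> FAULT, evict 4, frames=[3,6,2,1]
At step 10: evicted page 4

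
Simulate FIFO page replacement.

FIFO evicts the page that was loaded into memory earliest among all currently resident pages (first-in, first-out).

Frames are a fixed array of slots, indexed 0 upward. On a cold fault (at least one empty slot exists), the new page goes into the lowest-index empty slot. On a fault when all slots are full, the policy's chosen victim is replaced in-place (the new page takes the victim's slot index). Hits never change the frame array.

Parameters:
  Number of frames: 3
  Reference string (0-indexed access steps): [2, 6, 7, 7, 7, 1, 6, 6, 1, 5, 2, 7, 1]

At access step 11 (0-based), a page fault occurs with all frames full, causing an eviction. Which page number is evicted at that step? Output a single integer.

Step 0: ref 2 -> FAULT, frames=[2,-,-]
Step 1: ref 6 -> FAULT, frames=[2,6,-]
Step 2: ref 7 -> FAULT, frames=[2,6,7]
Step 3: ref 7 -> HIT, frames=[2,6,7]
Step 4: ref 7 -> HIT, frames=[2,6,7]
Step 5: ref 1 -> FAULT, evict 2, frames=[1,6,7]
Step 6: ref 6 -> HIT, frames=[1,6,7]
Step 7: ref 6 -> HIT, frames=[1,6,7]
Step 8: ref 1 -> HIT, frames=[1,6,7]
Step 9: ref 5 -> FAULT, evict 6, frames=[1,5,7]
Step 10: ref 2 -> FAULT, evict 7, frames=[1,5,2]
Step 11: ref 7 -> FAULT, evict 1, frames=[7,5,2]
At step 11: evicted page 1

Answer: 1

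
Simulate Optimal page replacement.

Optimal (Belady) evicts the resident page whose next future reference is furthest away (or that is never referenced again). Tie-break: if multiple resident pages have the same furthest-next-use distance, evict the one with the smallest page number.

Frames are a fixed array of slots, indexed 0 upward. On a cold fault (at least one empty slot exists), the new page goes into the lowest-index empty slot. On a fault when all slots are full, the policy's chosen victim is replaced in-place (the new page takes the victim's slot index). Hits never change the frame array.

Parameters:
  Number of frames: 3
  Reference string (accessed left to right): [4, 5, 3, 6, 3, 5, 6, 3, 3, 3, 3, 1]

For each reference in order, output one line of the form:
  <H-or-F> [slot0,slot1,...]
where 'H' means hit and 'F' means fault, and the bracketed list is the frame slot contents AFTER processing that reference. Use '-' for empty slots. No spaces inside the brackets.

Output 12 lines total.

F [4,-,-]
F [4,5,-]
F [4,5,3]
F [6,5,3]
H [6,5,3]
H [6,5,3]
H [6,5,3]
H [6,5,3]
H [6,5,3]
H [6,5,3]
H [6,5,3]
F [6,5,1]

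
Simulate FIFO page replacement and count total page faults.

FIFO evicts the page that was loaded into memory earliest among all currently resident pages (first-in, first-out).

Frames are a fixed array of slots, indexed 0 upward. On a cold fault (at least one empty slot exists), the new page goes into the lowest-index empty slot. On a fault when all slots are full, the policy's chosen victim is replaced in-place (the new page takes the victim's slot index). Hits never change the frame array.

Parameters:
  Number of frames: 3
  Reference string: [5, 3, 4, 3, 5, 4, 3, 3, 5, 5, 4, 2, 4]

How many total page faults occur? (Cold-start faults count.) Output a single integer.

Step 0: ref 5 → FAULT, frames=[5,-,-]
Step 1: ref 3 → FAULT, frames=[5,3,-]
Step 2: ref 4 → FAULT, frames=[5,3,4]
Step 3: ref 3 → HIT, frames=[5,3,4]
Step 4: ref 5 → HIT, frames=[5,3,4]
Step 5: ref 4 → HIT, frames=[5,3,4]
Step 6: ref 3 → HIT, frames=[5,3,4]
Step 7: ref 3 → HIT, frames=[5,3,4]
Step 8: ref 5 → HIT, frames=[5,3,4]
Step 9: ref 5 → HIT, frames=[5,3,4]
Step 10: ref 4 → HIT, frames=[5,3,4]
Step 11: ref 2 → FAULT (evict 5), frames=[2,3,4]
Step 12: ref 4 → HIT, frames=[2,3,4]
Total faults: 4

Answer: 4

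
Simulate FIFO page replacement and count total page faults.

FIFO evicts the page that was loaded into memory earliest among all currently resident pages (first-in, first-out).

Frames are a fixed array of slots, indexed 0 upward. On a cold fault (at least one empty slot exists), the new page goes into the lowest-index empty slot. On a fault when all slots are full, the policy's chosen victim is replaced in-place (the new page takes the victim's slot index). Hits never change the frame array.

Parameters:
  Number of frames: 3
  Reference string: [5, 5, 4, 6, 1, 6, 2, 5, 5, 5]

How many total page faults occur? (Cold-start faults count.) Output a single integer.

Step 0: ref 5 → FAULT, frames=[5,-,-]
Step 1: ref 5 → HIT, frames=[5,-,-]
Step 2: ref 4 → FAULT, frames=[5,4,-]
Step 3: ref 6 → FAULT, frames=[5,4,6]
Step 4: ref 1 → FAULT (evict 5), frames=[1,4,6]
Step 5: ref 6 → HIT, frames=[1,4,6]
Step 6: ref 2 → FAULT (evict 4), frames=[1,2,6]
Step 7: ref 5 → FAULT (evict 6), frames=[1,2,5]
Step 8: ref 5 → HIT, frames=[1,2,5]
Step 9: ref 5 → HIT, frames=[1,2,5]
Total faults: 6

Answer: 6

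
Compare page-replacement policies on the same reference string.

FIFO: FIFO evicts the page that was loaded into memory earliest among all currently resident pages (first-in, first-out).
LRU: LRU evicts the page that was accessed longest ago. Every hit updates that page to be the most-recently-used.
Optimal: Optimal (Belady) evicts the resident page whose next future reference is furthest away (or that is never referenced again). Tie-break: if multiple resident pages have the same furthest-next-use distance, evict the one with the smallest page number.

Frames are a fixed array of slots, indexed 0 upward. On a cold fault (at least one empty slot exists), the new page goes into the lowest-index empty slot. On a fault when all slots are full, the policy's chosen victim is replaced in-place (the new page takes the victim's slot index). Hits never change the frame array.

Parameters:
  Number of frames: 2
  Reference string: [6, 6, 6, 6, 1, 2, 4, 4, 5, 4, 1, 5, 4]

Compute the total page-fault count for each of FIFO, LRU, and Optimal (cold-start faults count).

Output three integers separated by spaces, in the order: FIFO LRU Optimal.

--- FIFO ---
  step 0: ref 6 -> FAULT, frames=[6,-] (faults so far: 1)
  step 1: ref 6 -> HIT, frames=[6,-] (faults so far: 1)
  step 2: ref 6 -> HIT, frames=[6,-] (faults so far: 1)
  step 3: ref 6 -> HIT, frames=[6,-] (faults so far: 1)
  step 4: ref 1 -> FAULT, frames=[6,1] (faults so far: 2)
  step 5: ref 2 -> FAULT, evict 6, frames=[2,1] (faults so far: 3)
  step 6: ref 4 -> FAULT, evict 1, frames=[2,4] (faults so far: 4)
  step 7: ref 4 -> HIT, frames=[2,4] (faults so far: 4)
  step 8: ref 5 -> FAULT, evict 2, frames=[5,4] (faults so far: 5)
  step 9: ref 4 -> HIT, frames=[5,4] (faults so far: 5)
  step 10: ref 1 -> FAULT, evict 4, frames=[5,1] (faults so far: 6)
  step 11: ref 5 -> HIT, frames=[5,1] (faults so far: 6)
  step 12: ref 4 -> FAULT, evict 5, frames=[4,1] (faults so far: 7)
  FIFO total faults: 7
--- LRU ---
  step 0: ref 6 -> FAULT, frames=[6,-] (faults so far: 1)
  step 1: ref 6 -> HIT, frames=[6,-] (faults so far: 1)
  step 2: ref 6 -> HIT, frames=[6,-] (faults so far: 1)
  step 3: ref 6 -> HIT, frames=[6,-] (faults so far: 1)
  step 4: ref 1 -> FAULT, frames=[6,1] (faults so far: 2)
  step 5: ref 2 -> FAULT, evict 6, frames=[2,1] (faults so far: 3)
  step 6: ref 4 -> FAULT, evict 1, frames=[2,4] (faults so far: 4)
  step 7: ref 4 -> HIT, frames=[2,4] (faults so far: 4)
  step 8: ref 5 -> FAULT, evict 2, frames=[5,4] (faults so far: 5)
  step 9: ref 4 -> HIT, frames=[5,4] (faults so far: 5)
  step 10: ref 1 -> FAULT, evict 5, frames=[1,4] (faults so far: 6)
  step 11: ref 5 -> FAULT, evict 4, frames=[1,5] (faults so far: 7)
  step 12: ref 4 -> FAULT, evict 1, frames=[4,5] (faults so far: 8)
  LRU total faults: 8
--- Optimal ---
  step 0: ref 6 -> FAULT, frames=[6,-] (faults so far: 1)
  step 1: ref 6 -> HIT, frames=[6,-] (faults so far: 1)
  step 2: ref 6 -> HIT, frames=[6,-] (faults so far: 1)
  step 3: ref 6 -> HIT, frames=[6,-] (faults so far: 1)
  step 4: ref 1 -> FAULT, frames=[6,1] (faults so far: 2)
  step 5: ref 2 -> FAULT, evict 6, frames=[2,1] (faults so far: 3)
  step 6: ref 4 -> FAULT, evict 2, frames=[4,1] (faults so far: 4)
  step 7: ref 4 -> HIT, frames=[4,1] (faults so far: 4)
  step 8: ref 5 -> FAULT, evict 1, frames=[4,5] (faults so far: 5)
  step 9: ref 4 -> HIT, frames=[4,5] (faults so far: 5)
  step 10: ref 1 -> FAULT, evict 4, frames=[1,5] (faults so far: 6)
  step 11: ref 5 -> HIT, frames=[1,5] (faults so far: 6)
  step 12: ref 4 -> FAULT, evict 1, frames=[4,5] (faults so far: 7)
  Optimal total faults: 7

Answer: 7 8 7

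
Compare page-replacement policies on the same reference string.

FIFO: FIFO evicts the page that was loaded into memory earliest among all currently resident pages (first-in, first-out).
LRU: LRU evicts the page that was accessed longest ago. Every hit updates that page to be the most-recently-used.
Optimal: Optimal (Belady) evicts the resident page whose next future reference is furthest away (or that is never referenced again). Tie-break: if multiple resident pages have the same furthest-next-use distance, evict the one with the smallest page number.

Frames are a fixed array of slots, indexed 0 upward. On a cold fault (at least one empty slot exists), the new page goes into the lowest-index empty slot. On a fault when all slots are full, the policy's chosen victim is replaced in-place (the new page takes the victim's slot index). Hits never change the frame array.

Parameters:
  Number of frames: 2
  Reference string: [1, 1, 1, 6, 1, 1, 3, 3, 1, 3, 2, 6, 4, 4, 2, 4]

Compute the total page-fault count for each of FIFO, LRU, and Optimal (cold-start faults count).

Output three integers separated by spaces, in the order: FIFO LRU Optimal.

--- FIFO ---
  step 0: ref 1 -> FAULT, frames=[1,-] (faults so far: 1)
  step 1: ref 1 -> HIT, frames=[1,-] (faults so far: 1)
  step 2: ref 1 -> HIT, frames=[1,-] (faults so far: 1)
  step 3: ref 6 -> FAULT, frames=[1,6] (faults so far: 2)
  step 4: ref 1 -> HIT, frames=[1,6] (faults so far: 2)
  step 5: ref 1 -> HIT, frames=[1,6] (faults so far: 2)
  step 6: ref 3 -> FAULT, evict 1, frames=[3,6] (faults so far: 3)
  step 7: ref 3 -> HIT, frames=[3,6] (faults so far: 3)
  step 8: ref 1 -> FAULT, evict 6, frames=[3,1] (faults so far: 4)
  step 9: ref 3 -> HIT, frames=[3,1] (faults so far: 4)
  step 10: ref 2 -> FAULT, evict 3, frames=[2,1] (faults so far: 5)
  step 11: ref 6 -> FAULT, evict 1, frames=[2,6] (faults so far: 6)
  step 12: ref 4 -> FAULT, evict 2, frames=[4,6] (faults so far: 7)
  step 13: ref 4 -> HIT, frames=[4,6] (faults so far: 7)
  step 14: ref 2 -> FAULT, evict 6, frames=[4,2] (faults so far: 8)
  step 15: ref 4 -> HIT, frames=[4,2] (faults so far: 8)
  FIFO total faults: 8
--- LRU ---
  step 0: ref 1 -> FAULT, frames=[1,-] (faults so far: 1)
  step 1: ref 1 -> HIT, frames=[1,-] (faults so far: 1)
  step 2: ref 1 -> HIT, frames=[1,-] (faults so far: 1)
  step 3: ref 6 -> FAULT, frames=[1,6] (faults so far: 2)
  step 4: ref 1 -> HIT, frames=[1,6] (faults so far: 2)
  step 5: ref 1 -> HIT, frames=[1,6] (faults so far: 2)
  step 6: ref 3 -> FAULT, evict 6, frames=[1,3] (faults so far: 3)
  step 7: ref 3 -> HIT, frames=[1,3] (faults so far: 3)
  step 8: ref 1 -> HIT, frames=[1,3] (faults so far: 3)
  step 9: ref 3 -> HIT, frames=[1,3] (faults so far: 3)
  step 10: ref 2 -> FAULT, evict 1, frames=[2,3] (faults so far: 4)
  step 11: ref 6 -> FAULT, evict 3, frames=[2,6] (faults so far: 5)
  step 12: ref 4 -> FAULT, evict 2, frames=[4,6] (faults so far: 6)
  step 13: ref 4 -> HIT, frames=[4,6] (faults so far: 6)
  step 14: ref 2 -> FAULT, evict 6, frames=[4,2] (faults so far: 7)
  step 15: ref 4 -> HIT, frames=[4,2] (faults so far: 7)
  LRU total faults: 7
--- Optimal ---
  step 0: ref 1 -> FAULT, frames=[1,-] (faults so far: 1)
  step 1: ref 1 -> HIT, frames=[1,-] (faults so far: 1)
  step 2: ref 1 -> HIT, frames=[1,-] (faults so far: 1)
  step 3: ref 6 -> FAULT, frames=[1,6] (faults so far: 2)
  step 4: ref 1 -> HIT, frames=[1,6] (faults so far: 2)
  step 5: ref 1 -> HIT, frames=[1,6] (faults so far: 2)
  step 6: ref 3 -> FAULT, evict 6, frames=[1,3] (faults so far: 3)
  step 7: ref 3 -> HIT, frames=[1,3] (faults so far: 3)
  step 8: ref 1 -> HIT, frames=[1,3] (faults so far: 3)
  step 9: ref 3 -> HIT, frames=[1,3] (faults so far: 3)
  step 10: ref 2 -> FAULT, evict 1, frames=[2,3] (faults so far: 4)
  step 11: ref 6 -> FAULT, evict 3, frames=[2,6] (faults so far: 5)
  step 12: ref 4 -> FAULT, evict 6, frames=[2,4] (faults so far: 6)
  step 13: ref 4 -> HIT, frames=[2,4] (faults so far: 6)
  step 14: ref 2 -> HIT, frames=[2,4] (faults so far: 6)
  step 15: ref 4 -> HIT, frames=[2,4] (faults so far: 6)
  Optimal total faults: 6

Answer: 8 7 6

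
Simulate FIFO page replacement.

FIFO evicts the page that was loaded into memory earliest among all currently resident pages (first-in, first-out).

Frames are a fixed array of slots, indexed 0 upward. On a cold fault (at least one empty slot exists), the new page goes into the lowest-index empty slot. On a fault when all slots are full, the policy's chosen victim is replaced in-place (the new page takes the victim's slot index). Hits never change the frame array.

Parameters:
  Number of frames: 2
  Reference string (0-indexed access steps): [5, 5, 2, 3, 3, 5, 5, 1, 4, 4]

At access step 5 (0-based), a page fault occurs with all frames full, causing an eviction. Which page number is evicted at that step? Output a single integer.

Step 0: ref 5 -> FAULT, frames=[5,-]
Step 1: ref 5 -> HIT, frames=[5,-]
Step 2: ref 2 -> FAULT, frames=[5,2]
Step 3: ref 3 -> FAULT, evict 5, frames=[3,2]
Step 4: ref 3 -> HIT, frames=[3,2]
Step 5: ref 5 -> FAULT, evict 2, frames=[3,5]
At step 5: evicted page 2

Answer: 2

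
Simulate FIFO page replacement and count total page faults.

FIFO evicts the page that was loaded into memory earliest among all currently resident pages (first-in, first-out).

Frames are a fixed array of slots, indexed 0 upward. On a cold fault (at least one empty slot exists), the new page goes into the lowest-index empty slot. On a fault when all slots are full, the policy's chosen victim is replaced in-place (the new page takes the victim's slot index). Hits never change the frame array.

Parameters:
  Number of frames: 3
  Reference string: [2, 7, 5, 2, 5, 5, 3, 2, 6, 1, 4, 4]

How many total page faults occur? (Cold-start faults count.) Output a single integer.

Step 0: ref 2 → FAULT, frames=[2,-,-]
Step 1: ref 7 → FAULT, frames=[2,7,-]
Step 2: ref 5 → FAULT, frames=[2,7,5]
Step 3: ref 2 → HIT, frames=[2,7,5]
Step 4: ref 5 → HIT, frames=[2,7,5]
Step 5: ref 5 → HIT, frames=[2,7,5]
Step 6: ref 3 → FAULT (evict 2), frames=[3,7,5]
Step 7: ref 2 → FAULT (evict 7), frames=[3,2,5]
Step 8: ref 6 → FAULT (evict 5), frames=[3,2,6]
Step 9: ref 1 → FAULT (evict 3), frames=[1,2,6]
Step 10: ref 4 → FAULT (evict 2), frames=[1,4,6]
Step 11: ref 4 → HIT, frames=[1,4,6]
Total faults: 8

Answer: 8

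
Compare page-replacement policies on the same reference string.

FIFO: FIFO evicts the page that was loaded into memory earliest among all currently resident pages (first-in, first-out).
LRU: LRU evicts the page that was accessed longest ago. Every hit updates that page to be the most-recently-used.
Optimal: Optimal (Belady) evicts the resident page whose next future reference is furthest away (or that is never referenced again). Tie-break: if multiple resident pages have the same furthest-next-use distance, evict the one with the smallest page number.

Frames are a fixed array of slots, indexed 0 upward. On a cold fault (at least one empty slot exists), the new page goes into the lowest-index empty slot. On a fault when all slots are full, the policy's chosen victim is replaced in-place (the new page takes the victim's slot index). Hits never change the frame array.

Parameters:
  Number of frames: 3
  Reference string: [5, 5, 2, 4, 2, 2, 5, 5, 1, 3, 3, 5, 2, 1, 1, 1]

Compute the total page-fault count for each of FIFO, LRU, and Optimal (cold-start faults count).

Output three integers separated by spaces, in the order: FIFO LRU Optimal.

--- FIFO ---
  step 0: ref 5 -> FAULT, frames=[5,-,-] (faults so far: 1)
  step 1: ref 5 -> HIT, frames=[5,-,-] (faults so far: 1)
  step 2: ref 2 -> FAULT, frames=[5,2,-] (faults so far: 2)
  step 3: ref 4 -> FAULT, frames=[5,2,4] (faults so far: 3)
  step 4: ref 2 -> HIT, frames=[5,2,4] (faults so far: 3)
  step 5: ref 2 -> HIT, frames=[5,2,4] (faults so far: 3)
  step 6: ref 5 -> HIT, frames=[5,2,4] (faults so far: 3)
  step 7: ref 5 -> HIT, frames=[5,2,4] (faults so far: 3)
  step 8: ref 1 -> FAULT, evict 5, frames=[1,2,4] (faults so far: 4)
  step 9: ref 3 -> FAULT, evict 2, frames=[1,3,4] (faults so far: 5)
  step 10: ref 3 -> HIT, frames=[1,3,4] (faults so far: 5)
  step 11: ref 5 -> FAULT, evict 4, frames=[1,3,5] (faults so far: 6)
  step 12: ref 2 -> FAULT, evict 1, frames=[2,3,5] (faults so far: 7)
  step 13: ref 1 -> FAULT, evict 3, frames=[2,1,5] (faults so far: 8)
  step 14: ref 1 -> HIT, frames=[2,1,5] (faults so far: 8)
  step 15: ref 1 -> HIT, frames=[2,1,5] (faults so far: 8)
  FIFO total faults: 8
--- LRU ---
  step 0: ref 5 -> FAULT, frames=[5,-,-] (faults so far: 1)
  step 1: ref 5 -> HIT, frames=[5,-,-] (faults so far: 1)
  step 2: ref 2 -> FAULT, frames=[5,2,-] (faults so far: 2)
  step 3: ref 4 -> FAULT, frames=[5,2,4] (faults so far: 3)
  step 4: ref 2 -> HIT, frames=[5,2,4] (faults so far: 3)
  step 5: ref 2 -> HIT, frames=[5,2,4] (faults so far: 3)
  step 6: ref 5 -> HIT, frames=[5,2,4] (faults so far: 3)
  step 7: ref 5 -> HIT, frames=[5,2,4] (faults so far: 3)
  step 8: ref 1 -> FAULT, evict 4, frames=[5,2,1] (faults so far: 4)
  step 9: ref 3 -> FAULT, evict 2, frames=[5,3,1] (faults so far: 5)
  step 10: ref 3 -> HIT, frames=[5,3,1] (faults so far: 5)
  step 11: ref 5 -> HIT, frames=[5,3,1] (faults so far: 5)
  step 12: ref 2 -> FAULT, evict 1, frames=[5,3,2] (faults so far: 6)
  step 13: ref 1 -> FAULT, evict 3, frames=[5,1,2] (faults so far: 7)
  step 14: ref 1 -> HIT, frames=[5,1,2] (faults so far: 7)
  step 15: ref 1 -> HIT, frames=[5,1,2] (faults so far: 7)
  LRU total faults: 7
--- Optimal ---
  step 0: ref 5 -> FAULT, frames=[5,-,-] (faults so far: 1)
  step 1: ref 5 -> HIT, frames=[5,-,-] (faults so far: 1)
  step 2: ref 2 -> FAULT, frames=[5,2,-] (faults so far: 2)
  step 3: ref 4 -> FAULT, frames=[5,2,4] (faults so far: 3)
  step 4: ref 2 -> HIT, frames=[5,2,4] (faults so far: 3)
  step 5: ref 2 -> HIT, frames=[5,2,4] (faults so far: 3)
  step 6: ref 5 -> HIT, frames=[5,2,4] (faults so far: 3)
  step 7: ref 5 -> HIT, frames=[5,2,4] (faults so far: 3)
  step 8: ref 1 -> FAULT, evict 4, frames=[5,2,1] (faults so far: 4)
  step 9: ref 3 -> FAULT, evict 1, frames=[5,2,3] (faults so far: 5)
  step 10: ref 3 -> HIT, frames=[5,2,3] (faults so far: 5)
  step 11: ref 5 -> HIT, frames=[5,2,3] (faults so far: 5)
  step 12: ref 2 -> HIT, frames=[5,2,3] (faults so far: 5)
  step 13: ref 1 -> FAULT, evict 2, frames=[5,1,3] (faults so far: 6)
  step 14: ref 1 -> HIT, frames=[5,1,3] (faults so far: 6)
  step 15: ref 1 -> HIT, frames=[5,1,3] (faults so far: 6)
  Optimal total faults: 6

Answer: 8 7 6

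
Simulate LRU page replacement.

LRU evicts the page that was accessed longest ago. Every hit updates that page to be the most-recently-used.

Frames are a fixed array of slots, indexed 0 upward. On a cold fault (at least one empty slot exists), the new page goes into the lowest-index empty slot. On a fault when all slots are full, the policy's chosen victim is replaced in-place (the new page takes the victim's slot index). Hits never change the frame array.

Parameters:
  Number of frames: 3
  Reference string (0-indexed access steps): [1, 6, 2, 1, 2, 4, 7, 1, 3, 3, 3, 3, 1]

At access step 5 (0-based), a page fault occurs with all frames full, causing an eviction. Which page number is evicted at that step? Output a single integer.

Answer: 6

Derivation:
Step 0: ref 1 -> FAULT, frames=[1,-,-]
Step 1: ref 6 -> FAULT, frames=[1,6,-]
Step 2: ref 2 -> FAULT, frames=[1,6,2]
Step 3: ref 1 -> HIT, frames=[1,6,2]
Step 4: ref 2 -> HIT, frames=[1,6,2]
Step 5: ref 4 -> FAULT, evict 6, frames=[1,4,2]
At step 5: evicted page 6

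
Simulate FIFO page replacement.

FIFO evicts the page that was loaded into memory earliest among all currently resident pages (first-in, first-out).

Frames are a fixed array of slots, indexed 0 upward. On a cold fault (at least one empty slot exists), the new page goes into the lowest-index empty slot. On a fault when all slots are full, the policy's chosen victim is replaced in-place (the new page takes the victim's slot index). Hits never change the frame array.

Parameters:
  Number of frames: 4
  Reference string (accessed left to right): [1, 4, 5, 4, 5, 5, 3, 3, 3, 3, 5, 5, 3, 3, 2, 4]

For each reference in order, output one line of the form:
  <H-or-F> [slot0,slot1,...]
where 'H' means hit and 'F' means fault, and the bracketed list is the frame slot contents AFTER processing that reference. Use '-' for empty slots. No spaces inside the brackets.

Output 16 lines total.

F [1,-,-,-]
F [1,4,-,-]
F [1,4,5,-]
H [1,4,5,-]
H [1,4,5,-]
H [1,4,5,-]
F [1,4,5,3]
H [1,4,5,3]
H [1,4,5,3]
H [1,4,5,3]
H [1,4,5,3]
H [1,4,5,3]
H [1,4,5,3]
H [1,4,5,3]
F [2,4,5,3]
H [2,4,5,3]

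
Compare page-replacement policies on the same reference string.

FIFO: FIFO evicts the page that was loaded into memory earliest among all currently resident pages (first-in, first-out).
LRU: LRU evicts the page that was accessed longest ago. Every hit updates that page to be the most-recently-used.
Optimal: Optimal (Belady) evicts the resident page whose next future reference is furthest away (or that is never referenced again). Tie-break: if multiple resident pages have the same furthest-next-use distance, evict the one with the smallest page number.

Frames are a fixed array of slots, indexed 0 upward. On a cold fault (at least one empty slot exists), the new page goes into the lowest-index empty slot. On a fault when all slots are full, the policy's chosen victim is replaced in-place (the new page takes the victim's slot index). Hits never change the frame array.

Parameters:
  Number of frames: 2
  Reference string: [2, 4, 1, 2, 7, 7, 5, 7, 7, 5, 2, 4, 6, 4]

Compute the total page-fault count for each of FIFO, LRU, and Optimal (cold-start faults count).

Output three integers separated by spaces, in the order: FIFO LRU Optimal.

--- FIFO ---
  step 0: ref 2 -> FAULT, frames=[2,-] (faults so far: 1)
  step 1: ref 4 -> FAULT, frames=[2,4] (faults so far: 2)
  step 2: ref 1 -> FAULT, evict 2, frames=[1,4] (faults so far: 3)
  step 3: ref 2 -> FAULT, evict 4, frames=[1,2] (faults so far: 4)
  step 4: ref 7 -> FAULT, evict 1, frames=[7,2] (faults so far: 5)
  step 5: ref 7 -> HIT, frames=[7,2] (faults so far: 5)
  step 6: ref 5 -> FAULT, evict 2, frames=[7,5] (faults so far: 6)
  step 7: ref 7 -> HIT, frames=[7,5] (faults so far: 6)
  step 8: ref 7 -> HIT, frames=[7,5] (faults so far: 6)
  step 9: ref 5 -> HIT, frames=[7,5] (faults so far: 6)
  step 10: ref 2 -> FAULT, evict 7, frames=[2,5] (faults so far: 7)
  step 11: ref 4 -> FAULT, evict 5, frames=[2,4] (faults so far: 8)
  step 12: ref 6 -> FAULT, evict 2, frames=[6,4] (faults so far: 9)
  step 13: ref 4 -> HIT, frames=[6,4] (faults so far: 9)
  FIFO total faults: 9
--- LRU ---
  step 0: ref 2 -> FAULT, frames=[2,-] (faults so far: 1)
  step 1: ref 4 -> FAULT, frames=[2,4] (faults so far: 2)
  step 2: ref 1 -> FAULT, evict 2, frames=[1,4] (faults so far: 3)
  step 3: ref 2 -> FAULT, evict 4, frames=[1,2] (faults so far: 4)
  step 4: ref 7 -> FAULT, evict 1, frames=[7,2] (faults so far: 5)
  step 5: ref 7 -> HIT, frames=[7,2] (faults so far: 5)
  step 6: ref 5 -> FAULT, evict 2, frames=[7,5] (faults so far: 6)
  step 7: ref 7 -> HIT, frames=[7,5] (faults so far: 6)
  step 8: ref 7 -> HIT, frames=[7,5] (faults so far: 6)
  step 9: ref 5 -> HIT, frames=[7,5] (faults so far: 6)
  step 10: ref 2 -> FAULT, evict 7, frames=[2,5] (faults so far: 7)
  step 11: ref 4 -> FAULT, evict 5, frames=[2,4] (faults so far: 8)
  step 12: ref 6 -> FAULT, evict 2, frames=[6,4] (faults so far: 9)
  step 13: ref 4 -> HIT, frames=[6,4] (faults so far: 9)
  LRU total faults: 9
--- Optimal ---
  step 0: ref 2 -> FAULT, frames=[2,-] (faults so far: 1)
  step 1: ref 4 -> FAULT, frames=[2,4] (faults so far: 2)
  step 2: ref 1 -> FAULT, evict 4, frames=[2,1] (faults so far: 3)
  step 3: ref 2 -> HIT, frames=[2,1] (faults so far: 3)
  step 4: ref 7 -> FAULT, evict 1, frames=[2,7] (faults so far: 4)
  step 5: ref 7 -> HIT, frames=[2,7] (faults so far: 4)
  step 6: ref 5 -> FAULT, evict 2, frames=[5,7] (faults so far: 5)
  step 7: ref 7 -> HIT, frames=[5,7] (faults so far: 5)
  step 8: ref 7 -> HIT, frames=[5,7] (faults so far: 5)
  step 9: ref 5 -> HIT, frames=[5,7] (faults so far: 5)
  step 10: ref 2 -> FAULT, evict 5, frames=[2,7] (faults so far: 6)
  step 11: ref 4 -> FAULT, evict 2, frames=[4,7] (faults so far: 7)
  step 12: ref 6 -> FAULT, evict 7, frames=[4,6] (faults so far: 8)
  step 13: ref 4 -> HIT, frames=[4,6] (faults so far: 8)
  Optimal total faults: 8

Answer: 9 9 8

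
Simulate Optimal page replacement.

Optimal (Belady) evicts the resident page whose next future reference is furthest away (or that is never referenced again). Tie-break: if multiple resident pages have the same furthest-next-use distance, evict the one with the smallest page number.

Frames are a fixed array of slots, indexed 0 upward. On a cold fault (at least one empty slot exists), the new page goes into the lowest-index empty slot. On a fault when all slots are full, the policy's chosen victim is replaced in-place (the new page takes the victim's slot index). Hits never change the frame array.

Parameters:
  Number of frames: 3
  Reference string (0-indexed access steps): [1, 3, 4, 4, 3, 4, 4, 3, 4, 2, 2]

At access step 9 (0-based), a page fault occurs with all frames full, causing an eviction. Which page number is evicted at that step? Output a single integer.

Step 0: ref 1 -> FAULT, frames=[1,-,-]
Step 1: ref 3 -> FAULT, frames=[1,3,-]
Step 2: ref 4 -> FAULT, frames=[1,3,4]
Step 3: ref 4 -> HIT, frames=[1,3,4]
Step 4: ref 3 -> HIT, frames=[1,3,4]
Step 5: ref 4 -> HIT, frames=[1,3,4]
Step 6: ref 4 -> HIT, frames=[1,3,4]
Step 7: ref 3 -> HIT, frames=[1,3,4]
Step 8: ref 4 -> HIT, frames=[1,3,4]
Step 9: ref 2 -> FAULT, evict 1, frames=[2,3,4]
At step 9: evicted page 1

Answer: 1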